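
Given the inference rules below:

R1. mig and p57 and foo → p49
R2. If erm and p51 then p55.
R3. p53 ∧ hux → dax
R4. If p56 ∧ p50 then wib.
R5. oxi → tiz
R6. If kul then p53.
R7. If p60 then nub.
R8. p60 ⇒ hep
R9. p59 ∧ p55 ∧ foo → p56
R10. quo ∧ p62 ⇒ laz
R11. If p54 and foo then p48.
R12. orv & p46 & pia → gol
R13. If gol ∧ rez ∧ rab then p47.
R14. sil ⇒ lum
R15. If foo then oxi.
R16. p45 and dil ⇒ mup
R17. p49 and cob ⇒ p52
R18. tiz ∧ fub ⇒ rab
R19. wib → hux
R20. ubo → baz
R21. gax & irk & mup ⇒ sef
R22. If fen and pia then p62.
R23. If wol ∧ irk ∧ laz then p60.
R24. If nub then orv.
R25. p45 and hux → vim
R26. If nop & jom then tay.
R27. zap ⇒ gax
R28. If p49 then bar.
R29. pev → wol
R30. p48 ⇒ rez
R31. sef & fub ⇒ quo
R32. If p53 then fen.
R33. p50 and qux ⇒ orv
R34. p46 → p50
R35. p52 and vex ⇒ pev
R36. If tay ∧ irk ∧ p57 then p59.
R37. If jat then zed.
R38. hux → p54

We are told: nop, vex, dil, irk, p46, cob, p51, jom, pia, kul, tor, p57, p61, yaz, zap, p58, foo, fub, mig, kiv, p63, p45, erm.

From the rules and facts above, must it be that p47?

Yes

p49  (by R1: mig, p57, foo)
p55  (by R2: erm, p51)
p53  (by R6: kul)
oxi  (by R15: foo)
mup  (by R16: p45, dil)
p52  (by R17: p49, cob)
tay  (by R26: nop, jom)
gax  (by R27: zap)
fen  (by R32: p53)
p50  (by R34: p46)
pev  (by R35: p52, vex)
p59  (by R36: tay, irk, p57)
tiz  (by R5: oxi)
p56  (by R9: p59, p55, foo)
rab  (by R18: tiz, fub)
sef  (by R21: gax, irk, mup)
p62  (by R22: fen, pia)
wol  (by R29: pev)
quo  (by R31: sef, fub)
wib  (by R4: p56, p50)
laz  (by R10: quo, p62)
hux  (by R19: wib)
p60  (by R23: wol, irk, laz)
p54  (by R38: hux)
nub  (by R7: p60)
p48  (by R11: p54, foo)
orv  (by R24: nub)
rez  (by R30: p48)
gol  (by R12: orv, p46, pia)
p47  (by R13: gol, rez, rab)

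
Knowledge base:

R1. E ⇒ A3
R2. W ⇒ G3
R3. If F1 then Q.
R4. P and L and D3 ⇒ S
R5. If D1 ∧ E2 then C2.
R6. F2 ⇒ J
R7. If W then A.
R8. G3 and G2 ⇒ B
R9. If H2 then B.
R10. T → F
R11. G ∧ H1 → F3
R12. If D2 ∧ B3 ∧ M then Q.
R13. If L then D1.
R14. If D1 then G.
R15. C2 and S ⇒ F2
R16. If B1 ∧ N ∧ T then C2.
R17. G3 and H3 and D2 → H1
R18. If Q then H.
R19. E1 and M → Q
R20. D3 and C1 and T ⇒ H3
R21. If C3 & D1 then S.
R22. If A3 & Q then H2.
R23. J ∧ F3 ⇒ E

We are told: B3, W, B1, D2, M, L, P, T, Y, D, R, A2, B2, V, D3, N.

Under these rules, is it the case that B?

Forward chaining from the given facts derives: G3, S, A, F, Q, D1, G, C2, H, F2, J.
Rules concluding B: R8 needs G2; R9 needs H2 — none of these are established.

No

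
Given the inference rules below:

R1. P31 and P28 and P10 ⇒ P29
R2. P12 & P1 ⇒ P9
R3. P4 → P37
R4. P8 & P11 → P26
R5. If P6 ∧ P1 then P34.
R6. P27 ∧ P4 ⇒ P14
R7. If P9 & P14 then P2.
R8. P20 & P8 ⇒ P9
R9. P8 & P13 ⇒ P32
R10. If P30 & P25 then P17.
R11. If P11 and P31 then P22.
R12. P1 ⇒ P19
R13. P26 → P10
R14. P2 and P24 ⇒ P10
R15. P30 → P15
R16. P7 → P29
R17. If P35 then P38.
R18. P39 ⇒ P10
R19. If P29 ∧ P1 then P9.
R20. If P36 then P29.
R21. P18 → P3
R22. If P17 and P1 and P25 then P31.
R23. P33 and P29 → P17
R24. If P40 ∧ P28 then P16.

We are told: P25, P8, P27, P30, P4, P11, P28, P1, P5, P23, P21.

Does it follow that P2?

P26  (by R4: P8, P11)
P14  (by R6: P27, P4)
P17  (by R10: P30, P25)
P10  (by R13: P26)
P31  (by R22: P17, P1, P25)
P29  (by R1: P31, P28, P10)
P9  (by R19: P29, P1)
P2  (by R7: P9, P14)

Yes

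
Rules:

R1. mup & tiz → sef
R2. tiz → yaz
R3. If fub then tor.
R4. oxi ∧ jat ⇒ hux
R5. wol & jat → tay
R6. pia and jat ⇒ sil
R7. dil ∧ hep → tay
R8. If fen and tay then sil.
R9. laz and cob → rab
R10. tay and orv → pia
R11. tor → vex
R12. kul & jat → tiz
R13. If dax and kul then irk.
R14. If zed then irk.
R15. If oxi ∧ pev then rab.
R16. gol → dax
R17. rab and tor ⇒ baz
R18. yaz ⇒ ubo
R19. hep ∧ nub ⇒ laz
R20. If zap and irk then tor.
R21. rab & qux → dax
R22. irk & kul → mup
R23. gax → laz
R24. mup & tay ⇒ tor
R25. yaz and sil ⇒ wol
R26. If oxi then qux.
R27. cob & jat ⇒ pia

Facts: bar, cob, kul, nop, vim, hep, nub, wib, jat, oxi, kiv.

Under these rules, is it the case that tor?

tiz  (by R12: kul, jat)
laz  (by R19: hep, nub)
qux  (by R26: oxi)
pia  (by R27: cob, jat)
yaz  (by R2: tiz)
sil  (by R6: pia, jat)
rab  (by R9: laz, cob)
dax  (by R21: rab, qux)
wol  (by R25: yaz, sil)
tay  (by R5: wol, jat)
irk  (by R13: dax, kul)
mup  (by R22: irk, kul)
tor  (by R24: mup, tay)

Yes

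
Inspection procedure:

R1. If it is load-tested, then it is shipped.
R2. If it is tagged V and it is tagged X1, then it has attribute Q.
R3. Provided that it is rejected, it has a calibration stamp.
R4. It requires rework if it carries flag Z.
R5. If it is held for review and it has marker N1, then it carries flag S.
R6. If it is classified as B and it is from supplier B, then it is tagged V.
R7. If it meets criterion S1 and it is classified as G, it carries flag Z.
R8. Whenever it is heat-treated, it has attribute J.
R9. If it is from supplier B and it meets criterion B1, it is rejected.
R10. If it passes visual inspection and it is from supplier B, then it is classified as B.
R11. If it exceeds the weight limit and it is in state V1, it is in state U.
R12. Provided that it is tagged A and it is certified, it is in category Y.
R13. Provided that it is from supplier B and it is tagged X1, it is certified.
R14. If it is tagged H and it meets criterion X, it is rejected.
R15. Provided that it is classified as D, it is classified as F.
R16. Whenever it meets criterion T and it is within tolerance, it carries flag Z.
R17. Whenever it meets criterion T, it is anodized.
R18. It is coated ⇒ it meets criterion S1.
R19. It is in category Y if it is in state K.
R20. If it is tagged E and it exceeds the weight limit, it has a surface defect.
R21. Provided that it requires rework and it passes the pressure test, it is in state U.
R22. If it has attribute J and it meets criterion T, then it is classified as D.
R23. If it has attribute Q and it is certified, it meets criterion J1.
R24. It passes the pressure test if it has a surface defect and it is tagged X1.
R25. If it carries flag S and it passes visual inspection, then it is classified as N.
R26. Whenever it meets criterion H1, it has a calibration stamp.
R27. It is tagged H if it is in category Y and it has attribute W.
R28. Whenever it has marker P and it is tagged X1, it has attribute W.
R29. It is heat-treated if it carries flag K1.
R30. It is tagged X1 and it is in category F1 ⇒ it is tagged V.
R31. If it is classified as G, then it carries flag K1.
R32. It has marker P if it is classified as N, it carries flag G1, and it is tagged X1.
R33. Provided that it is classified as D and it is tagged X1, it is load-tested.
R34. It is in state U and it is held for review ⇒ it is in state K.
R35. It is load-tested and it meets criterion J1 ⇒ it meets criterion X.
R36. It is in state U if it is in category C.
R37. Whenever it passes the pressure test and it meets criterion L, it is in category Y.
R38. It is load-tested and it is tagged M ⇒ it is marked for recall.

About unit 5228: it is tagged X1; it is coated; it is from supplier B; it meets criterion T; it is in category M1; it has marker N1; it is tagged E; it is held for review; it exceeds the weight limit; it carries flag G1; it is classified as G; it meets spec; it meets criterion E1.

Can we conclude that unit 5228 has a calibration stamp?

Forward chaining from the given facts derives: carries flag S, is certified, is anodized, meets criterion S1, has a surface defect, passes the pressure test, carries flag K1, carries flag Z, is heat-treated, requires rework, has attribute J, is in state U, is classified as D, is load-tested, is in state K, is shipped, is classified as F, is in category Y.
Rules concluding "it has a calibration stamp": R3 needs "it is rejected"; R26 needs "it meets criterion H1" — none of these are established.

No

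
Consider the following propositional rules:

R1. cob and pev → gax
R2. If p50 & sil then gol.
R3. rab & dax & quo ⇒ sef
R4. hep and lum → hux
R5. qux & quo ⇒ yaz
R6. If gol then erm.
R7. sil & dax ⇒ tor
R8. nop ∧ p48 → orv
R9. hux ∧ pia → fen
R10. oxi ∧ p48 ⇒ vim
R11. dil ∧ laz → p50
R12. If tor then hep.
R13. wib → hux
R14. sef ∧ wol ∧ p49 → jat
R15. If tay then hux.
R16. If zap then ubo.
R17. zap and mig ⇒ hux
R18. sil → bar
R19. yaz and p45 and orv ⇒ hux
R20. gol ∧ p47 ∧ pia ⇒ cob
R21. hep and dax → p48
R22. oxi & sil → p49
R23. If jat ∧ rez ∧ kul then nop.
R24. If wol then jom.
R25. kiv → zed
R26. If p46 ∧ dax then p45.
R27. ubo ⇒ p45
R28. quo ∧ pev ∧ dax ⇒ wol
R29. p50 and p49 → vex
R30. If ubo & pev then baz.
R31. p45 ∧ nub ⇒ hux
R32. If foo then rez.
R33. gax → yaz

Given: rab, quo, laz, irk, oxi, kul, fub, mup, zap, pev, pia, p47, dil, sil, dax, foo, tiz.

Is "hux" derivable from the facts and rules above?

sef  (by R3: rab, dax, quo)
tor  (by R7: sil, dax)
p50  (by R11: dil, laz)
hep  (by R12: tor)
ubo  (by R16: zap)
p48  (by R21: hep, dax)
p49  (by R22: oxi, sil)
p45  (by R27: ubo)
wol  (by R28: quo, pev, dax)
rez  (by R32: foo)
gol  (by R2: p50, sil)
jat  (by R14: sef, wol, p49)
cob  (by R20: gol, p47, pia)
nop  (by R23: jat, rez, kul)
gax  (by R1: cob, pev)
orv  (by R8: nop, p48)
yaz  (by R33: gax)
hux  (by R19: yaz, p45, orv)

Yes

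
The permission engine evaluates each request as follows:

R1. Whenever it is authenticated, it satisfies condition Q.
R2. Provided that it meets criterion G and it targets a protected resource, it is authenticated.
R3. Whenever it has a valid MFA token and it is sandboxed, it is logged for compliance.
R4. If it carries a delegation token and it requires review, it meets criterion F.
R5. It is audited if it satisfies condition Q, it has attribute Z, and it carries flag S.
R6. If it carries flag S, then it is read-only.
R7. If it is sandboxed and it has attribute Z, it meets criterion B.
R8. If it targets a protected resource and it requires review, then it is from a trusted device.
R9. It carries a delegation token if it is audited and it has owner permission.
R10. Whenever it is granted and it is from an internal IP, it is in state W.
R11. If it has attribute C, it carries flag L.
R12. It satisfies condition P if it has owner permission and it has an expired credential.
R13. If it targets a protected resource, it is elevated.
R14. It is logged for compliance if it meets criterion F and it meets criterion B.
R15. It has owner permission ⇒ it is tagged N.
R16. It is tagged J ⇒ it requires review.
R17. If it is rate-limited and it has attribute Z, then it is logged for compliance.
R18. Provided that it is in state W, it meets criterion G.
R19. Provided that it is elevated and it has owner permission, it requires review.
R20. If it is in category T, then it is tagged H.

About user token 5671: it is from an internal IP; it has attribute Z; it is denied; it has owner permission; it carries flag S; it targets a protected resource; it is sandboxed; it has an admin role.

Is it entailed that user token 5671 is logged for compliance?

Forward chaining from the given facts derives: is read-only, meets criterion B, is elevated, is tagged N, requires review, is from a trusted device.
Rules concluding "it is logged for compliance": R3 needs "it has a valid MFA token"; R14 needs "it meets criterion F"; R17 needs "it is rate-limited" — none of these are established.

No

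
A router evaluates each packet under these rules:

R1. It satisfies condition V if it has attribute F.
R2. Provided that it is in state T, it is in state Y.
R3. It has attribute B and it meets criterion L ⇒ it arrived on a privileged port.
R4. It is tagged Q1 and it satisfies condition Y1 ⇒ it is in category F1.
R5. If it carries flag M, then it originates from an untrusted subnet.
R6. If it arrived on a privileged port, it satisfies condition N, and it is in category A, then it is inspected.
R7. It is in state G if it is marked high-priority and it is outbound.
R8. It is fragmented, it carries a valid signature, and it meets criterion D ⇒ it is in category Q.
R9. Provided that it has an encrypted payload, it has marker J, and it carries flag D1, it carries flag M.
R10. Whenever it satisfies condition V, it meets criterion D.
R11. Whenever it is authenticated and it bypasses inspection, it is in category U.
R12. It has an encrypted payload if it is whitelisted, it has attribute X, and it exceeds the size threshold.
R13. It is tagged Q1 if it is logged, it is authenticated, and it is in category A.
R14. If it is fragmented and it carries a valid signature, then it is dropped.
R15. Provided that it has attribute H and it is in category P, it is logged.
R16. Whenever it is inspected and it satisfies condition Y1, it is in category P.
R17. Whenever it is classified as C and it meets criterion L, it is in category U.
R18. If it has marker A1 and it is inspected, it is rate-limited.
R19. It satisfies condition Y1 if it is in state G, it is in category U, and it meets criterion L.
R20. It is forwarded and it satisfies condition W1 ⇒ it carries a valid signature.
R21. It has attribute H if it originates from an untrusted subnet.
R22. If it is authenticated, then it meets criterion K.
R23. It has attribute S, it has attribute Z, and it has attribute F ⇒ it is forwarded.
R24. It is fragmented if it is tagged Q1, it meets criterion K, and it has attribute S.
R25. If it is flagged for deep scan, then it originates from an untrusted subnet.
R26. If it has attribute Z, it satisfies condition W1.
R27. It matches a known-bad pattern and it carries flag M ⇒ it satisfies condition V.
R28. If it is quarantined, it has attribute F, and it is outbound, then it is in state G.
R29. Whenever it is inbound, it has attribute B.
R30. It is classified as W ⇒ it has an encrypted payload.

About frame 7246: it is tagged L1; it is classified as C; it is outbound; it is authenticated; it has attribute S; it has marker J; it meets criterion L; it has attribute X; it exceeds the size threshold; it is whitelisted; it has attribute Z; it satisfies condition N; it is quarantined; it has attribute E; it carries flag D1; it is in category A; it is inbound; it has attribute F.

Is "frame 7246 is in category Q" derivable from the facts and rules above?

Yes

By R1 (it has attribute F): it satisfies condition V.
By R10 (it satisfies condition V): it meets criterion D.
By R12 (it is whitelisted, it has attribute X, it exceeds the size threshold): it has an encrypted payload.
By R17 (it is classified as C, it meets criterion L): it is in category U.
By R22 (it is authenticated): it meets criterion K.
By R23 (it has attribute S, it has attribute Z, it has attribute F): it is forwarded.
By R26 (it has attribute Z): it satisfies condition W1.
By R28 (it is quarantined, it has attribute F, it is outbound): it is in state G.
By R29 (it is inbound): it has attribute B.
By R3 (it has attribute B, it meets criterion L): it arrived on a privileged port.
By R6 (it arrived on a privileged port, it satisfies condition N, it is in category A): it is inspected.
By R9 (it has an encrypted payload, it has marker J, it carries flag D1): it carries flag M.
By R19 (it is in state G, it is in category U, it meets criterion L): it satisfies condition Y1.
By R20 (it is forwarded, it satisfies condition W1): it carries a valid signature.
By R5 (it carries flag M): it originates from an untrusted subnet.
By R16 (it is inspected, it satisfies condition Y1): it is in category P.
By R21 (it originates from an untrusted subnet): it has attribute H.
By R15 (it has attribute H, it is in category P): it is logged.
By R13 (it is logged, it is authenticated, it is in category A): it is tagged Q1.
By R24 (it is tagged Q1, it meets criterion K, it has attribute S): it is fragmented.
By R8 (it is fragmented, it carries a valid signature, it meets criterion D): it is in category Q.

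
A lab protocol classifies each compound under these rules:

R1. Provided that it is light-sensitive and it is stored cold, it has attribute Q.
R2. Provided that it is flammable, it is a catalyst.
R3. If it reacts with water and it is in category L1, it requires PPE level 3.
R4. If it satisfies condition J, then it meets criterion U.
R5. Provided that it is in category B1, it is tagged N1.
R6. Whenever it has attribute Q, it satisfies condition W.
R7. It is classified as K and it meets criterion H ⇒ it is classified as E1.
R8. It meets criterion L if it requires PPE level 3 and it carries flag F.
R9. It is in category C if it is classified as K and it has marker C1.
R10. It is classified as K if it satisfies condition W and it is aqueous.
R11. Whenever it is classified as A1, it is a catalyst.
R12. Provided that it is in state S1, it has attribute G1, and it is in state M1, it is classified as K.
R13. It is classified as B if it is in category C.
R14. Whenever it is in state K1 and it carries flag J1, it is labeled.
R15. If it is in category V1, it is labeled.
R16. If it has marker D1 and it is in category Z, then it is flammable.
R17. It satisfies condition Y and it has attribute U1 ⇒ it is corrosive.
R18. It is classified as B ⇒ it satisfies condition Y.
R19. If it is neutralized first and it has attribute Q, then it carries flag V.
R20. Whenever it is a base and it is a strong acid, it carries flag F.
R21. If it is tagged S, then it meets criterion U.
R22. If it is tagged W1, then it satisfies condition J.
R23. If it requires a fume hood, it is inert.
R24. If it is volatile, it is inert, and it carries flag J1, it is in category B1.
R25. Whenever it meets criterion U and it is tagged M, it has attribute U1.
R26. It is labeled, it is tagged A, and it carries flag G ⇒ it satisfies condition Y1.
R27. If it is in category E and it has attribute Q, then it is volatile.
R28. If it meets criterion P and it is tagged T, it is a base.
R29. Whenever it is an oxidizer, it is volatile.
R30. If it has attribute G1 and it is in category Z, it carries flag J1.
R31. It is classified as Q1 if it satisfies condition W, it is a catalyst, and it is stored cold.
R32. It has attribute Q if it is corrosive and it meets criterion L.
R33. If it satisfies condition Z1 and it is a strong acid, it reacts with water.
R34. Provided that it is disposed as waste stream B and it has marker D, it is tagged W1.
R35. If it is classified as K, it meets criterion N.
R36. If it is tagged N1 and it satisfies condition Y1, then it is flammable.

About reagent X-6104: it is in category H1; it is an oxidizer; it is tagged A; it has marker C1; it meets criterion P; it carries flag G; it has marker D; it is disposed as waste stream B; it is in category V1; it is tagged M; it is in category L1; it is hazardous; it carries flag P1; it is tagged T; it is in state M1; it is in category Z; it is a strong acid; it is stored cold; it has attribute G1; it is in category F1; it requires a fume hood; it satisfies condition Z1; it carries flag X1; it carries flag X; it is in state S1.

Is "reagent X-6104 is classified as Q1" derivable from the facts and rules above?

Yes

By R12 (it is in state S1, it has attribute G1, it is in state M1): it is classified as K.
By R15 (it is in category V1): it is labeled.
By R23 (it requires a fume hood): it is inert.
By R26 (it is labeled, it is tagged A, it carries flag G): it satisfies condition Y1.
By R28 (it meets criterion P, it is tagged T): it is a base.
By R29 (it is an oxidizer): it is volatile.
By R30 (it has attribute G1, it is in category Z): it carries flag J1.
By R33 (it satisfies condition Z1, it is a strong acid): it reacts with water.
By R34 (it is disposed as waste stream B, it has marker D): it is tagged W1.
By R3 (it reacts with water, it is in category L1): it requires PPE level 3.
By R9 (it is classified as K, it has marker C1): it is in category C.
By R13 (it is in category C): it is classified as B.
By R18 (it is classified as B): it satisfies condition Y.
By R20 (it is a base, it is a strong acid): it carries flag F.
By R22 (it is tagged W1): it satisfies condition J.
By R24 (it is volatile, it is inert, it carries flag J1): it is in category B1.
By R4 (it satisfies condition J): it meets criterion U.
By R5 (it is in category B1): it is tagged N1.
By R8 (it requires PPE level 3, it carries flag F): it meets criterion L.
By R25 (it meets criterion U, it is tagged M): it has attribute U1.
By R36 (it is tagged N1, it satisfies condition Y1): it is flammable.
By R2 (it is flammable): it is a catalyst.
By R17 (it satisfies condition Y, it has attribute U1): it is corrosive.
By R32 (it is corrosive, it meets criterion L): it has attribute Q.
By R6 (it has attribute Q): it satisfies condition W.
By R31 (it satisfies condition W, it is a catalyst, it is stored cold): it is classified as Q1.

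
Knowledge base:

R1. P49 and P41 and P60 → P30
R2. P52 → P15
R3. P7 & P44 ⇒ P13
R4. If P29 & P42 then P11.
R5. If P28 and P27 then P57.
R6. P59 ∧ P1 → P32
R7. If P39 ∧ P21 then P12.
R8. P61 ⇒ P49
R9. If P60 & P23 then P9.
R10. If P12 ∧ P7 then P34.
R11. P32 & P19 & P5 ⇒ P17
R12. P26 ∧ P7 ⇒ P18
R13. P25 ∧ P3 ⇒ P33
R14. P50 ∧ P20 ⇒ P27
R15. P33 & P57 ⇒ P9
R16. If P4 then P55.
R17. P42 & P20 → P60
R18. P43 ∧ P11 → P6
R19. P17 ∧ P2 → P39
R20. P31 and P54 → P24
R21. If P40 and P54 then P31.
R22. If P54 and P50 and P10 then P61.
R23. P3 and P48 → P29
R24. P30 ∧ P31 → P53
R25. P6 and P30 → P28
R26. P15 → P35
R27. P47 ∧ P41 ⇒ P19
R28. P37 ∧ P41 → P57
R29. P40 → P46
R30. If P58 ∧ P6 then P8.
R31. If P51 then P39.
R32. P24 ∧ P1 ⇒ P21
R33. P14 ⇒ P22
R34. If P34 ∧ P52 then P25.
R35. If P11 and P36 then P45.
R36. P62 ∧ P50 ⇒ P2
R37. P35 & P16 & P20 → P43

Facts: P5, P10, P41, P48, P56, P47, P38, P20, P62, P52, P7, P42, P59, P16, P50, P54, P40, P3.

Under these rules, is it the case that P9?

No

Forward chaining from the given facts derives: P15, P27, P60, P31, P61, P29, P35, P19, P46, P2, P43, P11, P49, P6, P24, P30, P53, P28, P57.
Rules concluding P9: R9 needs P23; R15 needs P33 — none of these are established.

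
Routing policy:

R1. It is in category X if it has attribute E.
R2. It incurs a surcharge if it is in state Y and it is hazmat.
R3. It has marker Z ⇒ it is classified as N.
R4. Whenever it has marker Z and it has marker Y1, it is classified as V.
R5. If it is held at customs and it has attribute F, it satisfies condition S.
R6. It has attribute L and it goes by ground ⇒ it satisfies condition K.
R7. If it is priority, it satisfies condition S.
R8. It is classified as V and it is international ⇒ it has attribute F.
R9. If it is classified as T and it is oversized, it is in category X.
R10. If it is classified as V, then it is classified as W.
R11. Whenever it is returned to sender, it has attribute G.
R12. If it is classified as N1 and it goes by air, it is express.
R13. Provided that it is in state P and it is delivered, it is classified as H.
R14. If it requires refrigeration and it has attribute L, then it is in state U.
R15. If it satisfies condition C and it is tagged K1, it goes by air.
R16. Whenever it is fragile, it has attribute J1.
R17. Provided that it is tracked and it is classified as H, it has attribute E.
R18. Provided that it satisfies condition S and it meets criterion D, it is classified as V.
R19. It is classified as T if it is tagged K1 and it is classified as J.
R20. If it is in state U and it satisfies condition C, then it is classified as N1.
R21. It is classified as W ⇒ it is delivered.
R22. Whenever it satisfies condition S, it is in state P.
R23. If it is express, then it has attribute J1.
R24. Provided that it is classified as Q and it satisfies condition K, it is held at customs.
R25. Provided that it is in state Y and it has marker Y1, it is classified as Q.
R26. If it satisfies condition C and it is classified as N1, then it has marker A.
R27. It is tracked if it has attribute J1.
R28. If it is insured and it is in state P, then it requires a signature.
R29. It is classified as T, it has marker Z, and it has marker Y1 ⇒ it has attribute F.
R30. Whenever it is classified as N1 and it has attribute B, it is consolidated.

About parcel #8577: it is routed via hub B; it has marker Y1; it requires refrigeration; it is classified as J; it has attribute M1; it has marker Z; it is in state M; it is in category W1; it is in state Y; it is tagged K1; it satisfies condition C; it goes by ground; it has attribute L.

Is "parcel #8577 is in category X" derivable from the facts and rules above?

By R4 (it has marker Z, it has marker Y1): it is classified as V.
By R6 (it has attribute L, it goes by ground): it satisfies condition K.
By R10 (it is classified as V): it is classified as W.
By R14 (it requires refrigeration, it has attribute L): it is in state U.
By R15 (it satisfies condition C, it is tagged K1): it goes by air.
By R19 (it is tagged K1, it is classified as J): it is classified as T.
By R20 (it is in state U, it satisfies condition C): it is classified as N1.
By R21 (it is classified as W): it is delivered.
By R25 (it is in state Y, it has marker Y1): it is classified as Q.
By R29 (it is classified as T, it has marker Z, it has marker Y1): it has attribute F.
By R12 (it is classified as N1, it goes by air): it is express.
By R23 (it is express): it has attribute J1.
By R24 (it is classified as Q, it satisfies condition K): it is held at customs.
By R27 (it has attribute J1): it is tracked.
By R5 (it is held at customs, it has attribute F): it satisfies condition S.
By R22 (it satisfies condition S): it is in state P.
By R13 (it is in state P, it is delivered): it is classified as H.
By R17 (it is tracked, it is classified as H): it has attribute E.
By R1 (it has attribute E): it is in category X.

Yes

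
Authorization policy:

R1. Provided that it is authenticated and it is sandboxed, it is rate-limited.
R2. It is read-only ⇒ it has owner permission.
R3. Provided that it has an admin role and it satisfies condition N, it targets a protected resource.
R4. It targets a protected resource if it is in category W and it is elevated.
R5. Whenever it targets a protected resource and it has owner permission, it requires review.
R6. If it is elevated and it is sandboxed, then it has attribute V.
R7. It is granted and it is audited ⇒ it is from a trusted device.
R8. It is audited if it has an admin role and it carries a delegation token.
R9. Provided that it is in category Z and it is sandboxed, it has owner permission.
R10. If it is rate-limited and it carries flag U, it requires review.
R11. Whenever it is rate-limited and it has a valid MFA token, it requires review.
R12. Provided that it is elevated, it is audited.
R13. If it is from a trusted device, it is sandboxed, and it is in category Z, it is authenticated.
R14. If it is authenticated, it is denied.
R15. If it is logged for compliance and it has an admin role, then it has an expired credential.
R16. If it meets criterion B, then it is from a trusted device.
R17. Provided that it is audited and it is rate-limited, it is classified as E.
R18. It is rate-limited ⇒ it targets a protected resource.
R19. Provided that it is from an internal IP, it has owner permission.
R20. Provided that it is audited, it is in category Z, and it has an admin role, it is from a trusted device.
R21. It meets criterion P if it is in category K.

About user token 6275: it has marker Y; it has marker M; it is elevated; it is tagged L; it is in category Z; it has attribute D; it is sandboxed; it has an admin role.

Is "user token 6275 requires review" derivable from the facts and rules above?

Yes

By R9 (it is in category Z, it is sandboxed): it has owner permission.
By R12 (it is elevated): it is audited.
By R20 (it is audited, it is in category Z, it has an admin role): it is from a trusted device.
By R13 (it is from a trusted device, it is sandboxed, it is in category Z): it is authenticated.
By R1 (it is authenticated, it is sandboxed): it is rate-limited.
By R18 (it is rate-limited): it targets a protected resource.
By R5 (it targets a protected resource, it has owner permission): it requires review.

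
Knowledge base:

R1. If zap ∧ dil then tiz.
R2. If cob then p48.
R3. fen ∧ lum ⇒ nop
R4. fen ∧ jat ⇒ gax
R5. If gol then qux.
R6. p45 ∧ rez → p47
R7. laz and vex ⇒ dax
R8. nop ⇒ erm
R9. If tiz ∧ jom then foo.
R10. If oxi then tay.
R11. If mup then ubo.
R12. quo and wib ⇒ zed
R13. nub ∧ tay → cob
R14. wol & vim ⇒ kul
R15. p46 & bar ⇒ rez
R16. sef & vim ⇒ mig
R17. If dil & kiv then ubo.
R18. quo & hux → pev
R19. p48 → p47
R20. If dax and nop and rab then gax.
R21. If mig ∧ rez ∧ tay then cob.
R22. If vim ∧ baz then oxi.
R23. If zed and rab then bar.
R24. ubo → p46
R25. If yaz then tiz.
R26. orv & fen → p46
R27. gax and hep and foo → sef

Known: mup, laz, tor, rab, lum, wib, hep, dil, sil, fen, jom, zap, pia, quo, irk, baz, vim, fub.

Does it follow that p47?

Forward chaining from the given facts derives: tiz, nop, erm, foo, ubo, zed, oxi, bar, p46, tay, rez.
Rules concluding p47: R6 needs p45; R19 needs p48 — none of these are established.

No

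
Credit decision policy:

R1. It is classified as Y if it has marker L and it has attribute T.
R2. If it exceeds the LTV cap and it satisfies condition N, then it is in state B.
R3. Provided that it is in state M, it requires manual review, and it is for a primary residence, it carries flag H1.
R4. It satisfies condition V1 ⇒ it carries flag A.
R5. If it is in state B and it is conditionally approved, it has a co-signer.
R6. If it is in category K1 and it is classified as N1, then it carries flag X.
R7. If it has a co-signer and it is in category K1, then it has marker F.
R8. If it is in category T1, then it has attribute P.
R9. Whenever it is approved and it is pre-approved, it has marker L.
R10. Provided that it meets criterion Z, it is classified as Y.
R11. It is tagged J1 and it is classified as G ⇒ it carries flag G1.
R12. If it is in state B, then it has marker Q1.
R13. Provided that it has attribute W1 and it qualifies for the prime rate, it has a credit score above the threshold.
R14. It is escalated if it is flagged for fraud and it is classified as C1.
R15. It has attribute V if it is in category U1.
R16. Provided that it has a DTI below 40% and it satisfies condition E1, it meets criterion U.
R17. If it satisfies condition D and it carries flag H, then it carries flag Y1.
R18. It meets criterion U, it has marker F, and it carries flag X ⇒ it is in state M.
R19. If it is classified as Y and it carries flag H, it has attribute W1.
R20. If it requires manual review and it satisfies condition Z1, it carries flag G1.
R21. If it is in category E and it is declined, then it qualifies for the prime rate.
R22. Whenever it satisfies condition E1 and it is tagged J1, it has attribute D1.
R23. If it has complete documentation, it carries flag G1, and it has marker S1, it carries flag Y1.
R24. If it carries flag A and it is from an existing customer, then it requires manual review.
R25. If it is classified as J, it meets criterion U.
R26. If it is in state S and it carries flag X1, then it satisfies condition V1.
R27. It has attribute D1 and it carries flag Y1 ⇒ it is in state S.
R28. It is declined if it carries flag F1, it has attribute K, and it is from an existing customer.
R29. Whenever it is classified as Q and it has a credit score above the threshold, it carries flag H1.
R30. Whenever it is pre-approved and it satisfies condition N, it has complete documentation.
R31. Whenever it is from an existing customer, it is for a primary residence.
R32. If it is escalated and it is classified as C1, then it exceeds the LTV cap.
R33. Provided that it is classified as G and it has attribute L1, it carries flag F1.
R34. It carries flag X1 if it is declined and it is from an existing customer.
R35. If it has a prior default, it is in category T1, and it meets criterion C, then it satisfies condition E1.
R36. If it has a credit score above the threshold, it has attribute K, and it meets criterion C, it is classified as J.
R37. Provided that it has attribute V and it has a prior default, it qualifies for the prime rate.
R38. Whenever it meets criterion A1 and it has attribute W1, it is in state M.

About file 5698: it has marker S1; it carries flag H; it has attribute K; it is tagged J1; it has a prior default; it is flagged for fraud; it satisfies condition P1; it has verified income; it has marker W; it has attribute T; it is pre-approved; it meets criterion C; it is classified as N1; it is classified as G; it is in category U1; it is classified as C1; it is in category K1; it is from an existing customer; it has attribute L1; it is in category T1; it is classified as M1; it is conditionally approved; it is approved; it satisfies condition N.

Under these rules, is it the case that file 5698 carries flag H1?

Yes

By R6 (it is in category K1, it is classified as N1): it carries flag X.
By R9 (it is approved, it is pre-approved): it has marker L.
By R11 (it is tagged J1, it is classified as G): it carries flag G1.
By R14 (it is flagged for fraud, it is classified as C1): it is escalated.
By R15 (it is in category U1): it has attribute V.
By R30 (it is pre-approved, it satisfies condition N): it has complete documentation.
By R31 (it is from an existing customer): it is for a primary residence.
By R32 (it is escalated, it is classified as C1): it exceeds the LTV cap.
By R33 (it is classified as G, it has attribute L1): it carries flag F1.
By R35 (it has a prior default, it is in category T1, it meets criterion C): it satisfies condition E1.
By R37 (it has attribute V, it has a prior default): it qualifies for the prime rate.
By R1 (it has marker L, it has attribute T): it is classified as Y.
By R2 (it exceeds the LTV cap, it satisfies condition N): it is in state B.
By R5 (it is in state B, it is conditionally approved): it has a co-signer.
By R7 (it has a co-signer, it is in category K1): it has marker F.
By R19 (it is classified as Y, it carries flag H): it has attribute W1.
By R22 (it satisfies condition E1, it is tagged J1): it has attribute D1.
By R23 (it has complete documentation, it carries flag G1, it has marker S1): it carries flag Y1.
By R27 (it has attribute D1, it carries flag Y1): it is in state S.
By R28 (it carries flag F1, it has attribute K, it is from an existing customer): it is declined.
By R34 (it is declined, it is from an existing customer): it carries flag X1.
By R13 (it has attribute W1, it qualifies for the prime rate): it has a credit score above the threshold.
By R26 (it is in state S, it carries flag X1): it satisfies condition V1.
By R36 (it has a credit score above the threshold, it has attribute K, it meets criterion C): it is classified as J.
By R4 (it satisfies condition V1): it carries flag A.
By R24 (it carries flag A, it is from an existing customer): it requires manual review.
By R25 (it is classified as J): it meets criterion U.
By R18 (it meets criterion U, it has marker F, it carries flag X): it is in state M.
By R3 (it is in state M, it requires manual review, it is for a primary residence): it carries flag H1.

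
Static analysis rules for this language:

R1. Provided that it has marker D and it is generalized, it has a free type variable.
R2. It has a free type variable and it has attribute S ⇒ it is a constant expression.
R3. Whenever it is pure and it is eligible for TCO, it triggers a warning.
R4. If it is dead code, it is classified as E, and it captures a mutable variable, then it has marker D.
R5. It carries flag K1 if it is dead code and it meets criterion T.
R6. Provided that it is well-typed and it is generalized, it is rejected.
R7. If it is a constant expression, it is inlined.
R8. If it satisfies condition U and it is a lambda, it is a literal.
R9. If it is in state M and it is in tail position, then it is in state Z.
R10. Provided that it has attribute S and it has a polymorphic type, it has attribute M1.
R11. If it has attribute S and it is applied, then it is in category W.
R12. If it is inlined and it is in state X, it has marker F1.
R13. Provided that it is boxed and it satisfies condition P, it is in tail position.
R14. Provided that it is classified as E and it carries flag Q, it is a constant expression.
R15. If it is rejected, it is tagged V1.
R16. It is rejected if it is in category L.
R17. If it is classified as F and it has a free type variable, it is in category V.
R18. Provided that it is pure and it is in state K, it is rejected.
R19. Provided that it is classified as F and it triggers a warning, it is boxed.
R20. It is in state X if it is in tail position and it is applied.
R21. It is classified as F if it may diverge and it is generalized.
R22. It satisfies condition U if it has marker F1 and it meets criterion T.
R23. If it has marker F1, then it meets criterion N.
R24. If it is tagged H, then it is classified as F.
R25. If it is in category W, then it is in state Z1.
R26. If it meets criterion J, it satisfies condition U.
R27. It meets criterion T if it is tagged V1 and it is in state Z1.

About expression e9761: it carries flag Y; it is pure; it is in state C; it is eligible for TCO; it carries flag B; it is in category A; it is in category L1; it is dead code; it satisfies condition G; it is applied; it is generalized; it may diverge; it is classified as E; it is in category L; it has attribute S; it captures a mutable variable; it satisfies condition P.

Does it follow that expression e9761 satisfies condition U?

By R3 (it is pure, it is eligible for TCO): it triggers a warning.
By R4 (it is dead code, it is classified as E, it captures a mutable variable): it has marker D.
By R11 (it has attribute S, it is applied): it is in category W.
By R16 (it is in category L): it is rejected.
By R21 (it may diverge, it is generalized): it is classified as F.
By R25 (it is in category W): it is in state Z1.
By R1 (it has marker D, it is generalized): it has a free type variable.
By R2 (it has a free type variable, it has attribute S): it is a constant expression.
By R7 (it is a constant expression): it is inlined.
By R15 (it is rejected): it is tagged V1.
By R19 (it is classified as F, it triggers a warning): it is boxed.
By R27 (it is tagged V1, it is in state Z1): it meets criterion T.
By R13 (it is boxed, it satisfies condition P): it is in tail position.
By R20 (it is in tail position, it is applied): it is in state X.
By R12 (it is inlined, it is in state X): it has marker F1.
By R22 (it has marker F1, it meets criterion T): it satisfies condition U.

Yes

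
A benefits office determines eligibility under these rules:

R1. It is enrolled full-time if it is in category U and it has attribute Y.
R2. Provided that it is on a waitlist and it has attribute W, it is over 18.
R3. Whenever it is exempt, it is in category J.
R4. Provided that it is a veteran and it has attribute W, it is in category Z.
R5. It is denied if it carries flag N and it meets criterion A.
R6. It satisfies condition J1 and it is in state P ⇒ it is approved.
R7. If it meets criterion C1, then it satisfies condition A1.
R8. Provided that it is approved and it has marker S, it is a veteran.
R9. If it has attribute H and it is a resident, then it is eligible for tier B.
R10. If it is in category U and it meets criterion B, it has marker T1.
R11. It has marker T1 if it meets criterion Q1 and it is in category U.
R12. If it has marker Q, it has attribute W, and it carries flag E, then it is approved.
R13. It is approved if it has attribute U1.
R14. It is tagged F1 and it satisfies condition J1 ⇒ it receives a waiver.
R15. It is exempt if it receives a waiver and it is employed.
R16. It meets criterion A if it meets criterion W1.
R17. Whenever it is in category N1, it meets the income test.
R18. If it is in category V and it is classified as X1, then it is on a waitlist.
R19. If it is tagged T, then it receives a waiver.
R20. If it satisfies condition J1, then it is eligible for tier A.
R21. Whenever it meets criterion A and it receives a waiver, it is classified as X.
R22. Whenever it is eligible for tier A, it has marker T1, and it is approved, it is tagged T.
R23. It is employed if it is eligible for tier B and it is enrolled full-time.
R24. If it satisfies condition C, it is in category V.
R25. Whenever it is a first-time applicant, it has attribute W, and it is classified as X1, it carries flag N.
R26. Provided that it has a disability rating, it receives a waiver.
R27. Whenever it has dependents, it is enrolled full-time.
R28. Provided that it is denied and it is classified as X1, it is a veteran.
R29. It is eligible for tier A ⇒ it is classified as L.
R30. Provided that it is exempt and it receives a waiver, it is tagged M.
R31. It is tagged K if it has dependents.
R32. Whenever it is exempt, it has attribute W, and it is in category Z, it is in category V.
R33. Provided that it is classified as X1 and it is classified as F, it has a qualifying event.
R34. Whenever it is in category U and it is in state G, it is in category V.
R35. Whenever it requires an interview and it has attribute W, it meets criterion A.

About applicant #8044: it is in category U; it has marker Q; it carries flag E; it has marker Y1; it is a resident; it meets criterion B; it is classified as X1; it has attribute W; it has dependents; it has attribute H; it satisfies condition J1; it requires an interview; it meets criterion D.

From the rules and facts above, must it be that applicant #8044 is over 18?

Forward chaining from the given facts derives: is eligible for tier B, has marker T1, is approved, is eligible for tier A, is tagged T, is enrolled full-time, is classified as L, is tagged K, meets criterion A, receives a waiver, is classified as X, is employed, is exempt, is tagged M, is in category J.
The only rule concluding "it is over 18" is R2, which needs "it is on a waitlist"; that is never established.

No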